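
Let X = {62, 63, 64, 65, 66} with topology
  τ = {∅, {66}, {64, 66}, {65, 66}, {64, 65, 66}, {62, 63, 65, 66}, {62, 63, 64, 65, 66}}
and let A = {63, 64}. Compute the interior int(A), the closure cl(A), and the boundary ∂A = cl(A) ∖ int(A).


int(A) = ∅, cl(A) = {62, 63, 64}, ∂A = {62, 63, 64}.

Closed sets in (X, τ) are complements of opens:
  closed(X, τ) = {∅, {64}, {62, 63}, {62, 63, 64}, {62, 63, 65}, {62, 63, 64, 65}, {62, 63, 64, 65, 66}}.
int(A) = ⋃ {U ∈ τ : U ⊆ A}. Opens contained in A: ∅.
Taking the union of these: int(A) = ∅.
cl(A) = ⋂ {C closed : A ⊆ C}. Closed sets containing A: {62, 63, 64}, {62, 63, 64, 65}, {62, 63, 64, 65, 66}.
Intersecting these: cl(A) = {62, 63, 64}.
∂A = cl(A) ∖ int(A) = {62, 63, 64} ∖ ∅ = {62, 63, 64}.


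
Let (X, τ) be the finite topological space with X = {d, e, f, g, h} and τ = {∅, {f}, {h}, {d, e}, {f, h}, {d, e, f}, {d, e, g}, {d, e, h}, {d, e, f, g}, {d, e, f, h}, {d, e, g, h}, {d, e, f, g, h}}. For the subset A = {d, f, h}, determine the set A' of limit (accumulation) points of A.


A' = {e, g}

For each x ∈ X, list the open sets U ∈ τ with x ∈ U, then check whether U ∩ (A ∖ {x}) ≠ ∅ for every such U.
  x = d: open {d, e} ∋ x has {d, e} ∩ (A ∖ {d}) = ∅, so x is NOT a limit point.
  x = e: opens ∋ x are {d, e}, {d, e, f}, {d, e, g}, {d, e, h}, {d, e, f, g}, {d, e, f, h}, {d, e, g, h}, {d, e, f, g, h}; each meets A ∖ {e}, so x IS a limit point.
  x = f: open {f} ∋ x has {f} ∩ (A ∖ {f}) = ∅, so x is NOT a limit point.
  x = g: opens ∋ x are {d, e, g}, {d, e, f, g}, {d, e, g, h}, {d, e, f, g, h}; each meets A ∖ {g}, so x IS a limit point.
  x = h: open {h} ∋ x has {h} ∩ (A ∖ {h}) = ∅, so x is NOT a limit point.
Collecting: A' = {e, g}.


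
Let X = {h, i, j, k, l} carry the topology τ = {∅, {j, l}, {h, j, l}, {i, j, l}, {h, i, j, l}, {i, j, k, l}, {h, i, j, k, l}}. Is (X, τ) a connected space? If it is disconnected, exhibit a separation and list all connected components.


(X, τ) is connected.

Find clopen sets (U ∈ τ with X ∖ U ∈ τ):
  U = ∅, X ∖ U = {h, i, j, k, l} — both open, so U is clopen.
  U = {h, i, j, k, l}, X ∖ U = ∅ — both open, so U is clopen.
Only trivial clopens (∅ and X) exist, so (X, τ) is connected.
Compute connected components by grouping points that agree on all clopens:
  component: {h, i, j, k, l}


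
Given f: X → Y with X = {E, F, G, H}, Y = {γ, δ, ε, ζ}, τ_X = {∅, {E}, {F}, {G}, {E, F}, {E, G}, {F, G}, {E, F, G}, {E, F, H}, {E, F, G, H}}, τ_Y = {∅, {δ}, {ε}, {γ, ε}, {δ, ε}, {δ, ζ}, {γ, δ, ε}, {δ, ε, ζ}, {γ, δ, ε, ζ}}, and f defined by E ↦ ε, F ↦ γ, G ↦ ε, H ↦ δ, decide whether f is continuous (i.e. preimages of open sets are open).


f is NOT continuous.

Compute f^{-1}(U) for each U ∈ τ_Y:
  U = ∅: f^{-1}(U) = ∅ ∈ τ_X ✓.
  U = {δ}: f^{-1}(U) = {H} ∉ τ_X ✗.
  U = {ε}: f^{-1}(U) = {E, G} ∈ τ_X ✓.
  U = {γ, ε}: f^{-1}(U) = {E, F, G} ∈ τ_X ✓.
  U = {δ, ε}: f^{-1}(U) = {E, G, H} ∉ τ_X ✗.
  U = {δ, ζ}: f^{-1}(U) = {H} ∉ τ_X ✗.
  U = {γ, δ, ε}: f^{-1}(U) = {E, F, G, H} ∈ τ_X ✓.
  U = {δ, ε, ζ}: f^{-1}(U) = {E, G, H} ∉ τ_X ✗.
  U = {γ, δ, ε, ζ}: f^{-1}(U) = {E, F, G, H} ∈ τ_X ✓.
Found U = {δ} with f^{-1}(U) = {H} not in τ_X. Therefore f is NOT continuous.


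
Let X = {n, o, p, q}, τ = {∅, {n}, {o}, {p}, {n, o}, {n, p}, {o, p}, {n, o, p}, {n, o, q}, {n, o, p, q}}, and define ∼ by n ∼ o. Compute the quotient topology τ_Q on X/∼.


X/∼ = {[n=o], [p], [q]}; |τ_Q| = 6.

Equivalence classes: [n=o], [p], [q].
Quotient map π: X → X/∼ sends n ↦ [n=o], o ↦ [n=o], p ↦ [p], q ↦ [q].
For each subset V ⊆ X/∼, compute π^{-1}(V) ⊆ X and check whether π^{-1}(V) ∈ τ. V is open in τ_Q iff π^{-1}(V) ∈ τ.
  V = {}: π^{-1}(V) = ∅ ∈ τ ✓.
  V = {[n=o]}: π^{-1}(V) = {n, o} ∈ τ ✓.
  V = {[p]}: π^{-1}(V) = {p} ∈ τ ✓.
  V = {[n=o], [p]}: π^{-1}(V) = {n, o, p} ∈ τ ✓.
  V = {[q]}: π^{-1}(V) = {q} ∉ τ ✗.
  V = {[n=o], [q]}: π^{-1}(V) = {n, o, q} ∈ τ ✓.
  V = {[p], [q]}: π^{-1}(V) = {p, q} ∉ τ ✗.
  V = {[n=o], [p], [q]}: π^{-1}(V) = {n, o, p, q} ∈ τ ✓.
Open sets in the quotient: τ_Q = {{}, {[n=o]}, {[p]}, {[n=o], [p]}, {[n=o], [q]}, {[n=o], [p], [q]}} (6 elements).


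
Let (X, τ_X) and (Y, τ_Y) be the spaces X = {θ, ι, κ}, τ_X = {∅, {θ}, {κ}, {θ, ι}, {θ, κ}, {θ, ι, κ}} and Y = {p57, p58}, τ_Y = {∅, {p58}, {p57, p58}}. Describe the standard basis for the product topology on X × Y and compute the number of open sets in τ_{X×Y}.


Basis B = {∅ × ∅, {θ} × {p58}, {κ} × {p58}, {θ} × {p57, p58}, {θ, ι} × {p58}, {θ, κ} × {p58}, {κ} × {p57, p58}, {θ, ι, κ} × {p58}, {θ, ι} × {p57, p58}, {θ, κ} × {p57, p58}, {θ, ι, κ} × {p57, p58}}; |τ_{X×Y}| = 18.

Enumerate products U × V with U ∈ τ_X, V ∈ τ_Y (deduplicated):
  ∅ × ∅ = {} (∅)
  {θ} × {p58} = {(θ,p58)}
  {κ} × {p58} = {(κ,p58)}
  {θ} × {p57, p58} = {(θ,p57), (θ,p58)}
  {θ, ι} × {p58} = {(θ,p58), (ι,p58)}
  {θ, κ} × {p58} = {(θ,p58), (κ,p58)}
  {κ} × {p57, p58} = {(κ,p57), (κ,p58)}
  {θ, ι, κ} × {p58} = {(θ,p58), (ι,p58), (κ,p58)}
  {θ, ι} × {p57, p58} = {(θ,p57), (θ,p58), (ι,p57), (ι,p58)}
  {θ, κ} × {p57, p58} = {(θ,p57), (θ,p58), (κ,p57), (κ,p58)}
  {θ, ι, κ} × {p57, p58} = {(θ,p57), (θ,p58), (ι,p57), (ι,p58), (κ,p57), (κ,p58)}
These 11 distinct sets form the basis B.
Close under arbitrary unions to get τ_{X×Y}; counting gives |τ_{X×Y}| = 18.


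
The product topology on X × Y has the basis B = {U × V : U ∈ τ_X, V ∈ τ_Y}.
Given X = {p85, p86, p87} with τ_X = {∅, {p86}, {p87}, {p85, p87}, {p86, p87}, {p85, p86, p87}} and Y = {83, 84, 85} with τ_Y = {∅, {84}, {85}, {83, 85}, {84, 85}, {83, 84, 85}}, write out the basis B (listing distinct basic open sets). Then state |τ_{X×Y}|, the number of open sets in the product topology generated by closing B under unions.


Basis B = {∅ × ∅, {p86} × {84}, {p86} × {85}, {p87} × {84}, {p87} × {85}, {p85, p87} × {84}, {p85, p87} × {85}, {p86} × {83, 85}, {p86} × {84, 85}, {p86, p87} × {84}, {p86, p87} × {85}, {p87} × {83, 85}, {p87} × {84, 85}, {p85, p86, p87} × {84}, {p85, p86, p87} × {85}, {p86} × {83, 84, 85}, {p87} × {83, 84, 85}, {p85, p87} × {83, 85}, {p85, p87} × {84, 85}, {p86, p87} × {83, 85}, {p86, p87} × {84, 85}, {p85, p87} × {83, 84, 85}, {p85, p86, p87} × {83, 85}, {p85, p86, p87} × {84, 85}, {p86, p87} × {83, 84, 85}, {p85, p86, p87} × {83, 84, 85}}; |τ_{X×Y}| = 108.

Enumerate products U × V with U ∈ τ_X, V ∈ τ_Y (deduplicated):
  ∅ × ∅ = {} (∅)
  {p86} × {84} = {(p86,84)}
  {p86} × {85} = {(p86,85)}
  {p87} × {84} = {(p87,84)}
  {p87} × {85} = {(p87,85)}
  {p85, p87} × {84} = {(p85,84), (p87,84)}
  {p85, p87} × {85} = {(p85,85), (p87,85)}
  {p86} × {83, 85} = {(p86,83), (p86,85)}
  {p86} × {84, 85} = {(p86,84), (p86,85)}
  {p86, p87} × {84} = {(p86,84), (p87,84)}
  {p86, p87} × {85} = {(p86,85), (p87,85)}
  {p87} × {83, 85} = {(p87,83), (p87,85)}
  {p87} × {84, 85} = {(p87,84), (p87,85)}
  {p85, p86, p87} × {84} = {(p85,84), (p86,84), (p87,84)}
  {p85, p86, p87} × {85} = {(p85,85), (p86,85), (p87,85)}
  {p86} × {83, 84, 85} = {(p86,83), (p86,84), (p86,85)}
  {p87} × {83, 84, 85} = {(p87,83), (p87,84), (p87,85)}
  {p85, p87} × {83, 85} = {(p85,83), (p85,85), (p87,83), (p87,85)}
  {p85, p87} × {84, 85} = {(p85,84), (p85,85), (p87,84), (p87,85)}
  {p86, p87} × {83, 85} = {(p86,83), (p86,85), (p87,83), (p87,85)}
  {p86, p87} × {84, 85} = {(p86,84), (p86,85), (p87,84), (p87,85)}
  {p85, p87} × {83, 84, 85} = {(p85,83), (p85,84), (p85,85), (p87,83), (p87,84), (p87,85)}
  {p85, p86, p87} × {83, 85} = {(p85,83), (p85,85), (p86,83), (p86,85), (p87,83), (p87,85)}
  {p85, p86, p87} × {84, 85} = {(p85,84), (p85,85), (p86,84), (p86,85), (p87,84), (p87,85)}
  {p86, p87} × {83, 84, 85} = {(p86,83), (p86,84), (p86,85), (p87,83), (p87,84), (p87,85)}
  {p85, p86, p87} × {83, 84, 85} = {(p85,83), (p85,84), (p85,85), (p86,83), (p86,84), (p86,85), (p87,83), (p87,84), (p87,85)}
These 26 distinct sets form the basis B.
Close under arbitrary unions to get τ_{X×Y}; counting gives |τ_{X×Y}| = 108.


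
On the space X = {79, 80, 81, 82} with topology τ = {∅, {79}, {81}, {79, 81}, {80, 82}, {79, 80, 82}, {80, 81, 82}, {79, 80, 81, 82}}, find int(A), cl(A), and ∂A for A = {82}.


int(A) = ∅, cl(A) = {80, 82}, ∂A = {80, 82}.

Closed sets in (X, τ) are complements of opens:
  closed(X, τ) = {∅, {79}, {81}, {79, 81}, {80, 82}, {79, 80, 82}, {80, 81, 82}, {79, 80, 81, 82}}.
int(A) = ⋃ {U ∈ τ : U ⊆ A}. Opens contained in A: ∅.
Taking the union of these: int(A) = ∅.
cl(A) = ⋂ {C closed : A ⊆ C}. Closed sets containing A: {80, 82}, {79, 80, 82}, {80, 81, 82}, {79, 80, 81, 82}.
Intersecting these: cl(A) = {80, 82}.
∂A = cl(A) ∖ int(A) = {80, 82} ∖ ∅ = {80, 82}.


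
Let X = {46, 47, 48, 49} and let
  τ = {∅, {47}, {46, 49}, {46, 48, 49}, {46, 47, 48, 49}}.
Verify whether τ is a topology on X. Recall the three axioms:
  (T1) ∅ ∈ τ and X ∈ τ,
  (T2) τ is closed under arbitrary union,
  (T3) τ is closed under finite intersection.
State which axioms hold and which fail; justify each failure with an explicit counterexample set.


τ is NOT a topology on X.

Axiom (T1): ∅ ∈ τ? Yes; X ∈ τ? Yes.
Axiom (T2/T3): check pairwise unions and intersections of members of τ.
Counterexample for (T2): {47} ∪ {46, 49} = {46, 47, 49} ∉ τ. Therefore τ is NOT a topology.


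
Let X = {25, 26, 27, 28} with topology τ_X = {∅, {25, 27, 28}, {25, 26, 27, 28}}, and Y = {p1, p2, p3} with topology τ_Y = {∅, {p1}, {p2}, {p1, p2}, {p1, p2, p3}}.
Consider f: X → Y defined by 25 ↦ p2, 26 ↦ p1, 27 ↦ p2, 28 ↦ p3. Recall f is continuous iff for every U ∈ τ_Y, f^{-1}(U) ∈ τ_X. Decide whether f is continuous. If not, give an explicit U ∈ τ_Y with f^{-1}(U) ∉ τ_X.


f is NOT continuous.

Compute f^{-1}(U) for each U ∈ τ_Y:
  U = ∅: f^{-1}(U) = ∅ ∈ τ_X ✓.
  U = {p1}: f^{-1}(U) = {26} ∉ τ_X ✗.
  U = {p2}: f^{-1}(U) = {25, 27} ∉ τ_X ✗.
  U = {p1, p2}: f^{-1}(U) = {25, 26, 27} ∉ τ_X ✗.
  U = {p1, p2, p3}: f^{-1}(U) = {25, 26, 27, 28} ∈ τ_X ✓.
Found U = {p1} with f^{-1}(U) = {26} not in τ_X. Therefore f is NOT continuous.


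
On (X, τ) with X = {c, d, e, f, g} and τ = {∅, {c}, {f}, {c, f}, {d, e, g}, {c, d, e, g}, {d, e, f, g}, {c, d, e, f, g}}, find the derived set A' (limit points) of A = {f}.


A' = ∅

For each x ∈ X, list the open sets U ∈ τ with x ∈ U, then check whether U ∩ (A ∖ {x}) ≠ ∅ for every such U.
  x = c: open {c} ∋ x has {c} ∩ (A ∖ {c}) = ∅, so x is NOT a limit point.
  x = d: open {d, e, g} ∋ x has {d, e, g} ∩ (A ∖ {d}) = ∅, so x is NOT a limit point.
  x = e: open {d, e, g} ∋ x has {d, e, g} ∩ (A ∖ {e}) = ∅, so x is NOT a limit point.
  x = f: open {f} ∋ x has {f} ∩ (A ∖ {f}) = ∅, so x is NOT a limit point.
  x = g: open {d, e, g} ∋ x has {d, e, g} ∩ (A ∖ {g}) = ∅, so x is NOT a limit point.
Collecting: A' = ∅.


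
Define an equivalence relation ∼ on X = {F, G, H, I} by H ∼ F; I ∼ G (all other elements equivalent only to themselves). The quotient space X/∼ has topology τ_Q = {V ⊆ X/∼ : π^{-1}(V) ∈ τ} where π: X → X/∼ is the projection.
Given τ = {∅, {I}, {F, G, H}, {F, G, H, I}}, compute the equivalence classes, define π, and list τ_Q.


X/∼ = {[F=H], [G=I]}; |τ_Q| = 2.

Equivalence classes: [F=H], [G=I].
Quotient map π: X → X/∼ sends F ↦ [F=H], G ↦ [G=I], H ↦ [F=H], I ↦ [G=I].
For each subset V ⊆ X/∼, compute π^{-1}(V) ⊆ X and check whether π^{-1}(V) ∈ τ. V is open in τ_Q iff π^{-1}(V) ∈ τ.
  V = {}: π^{-1}(V) = ∅ ∈ τ ✓.
  V = {[F=H]}: π^{-1}(V) = {F, H} ∉ τ ✗.
  V = {[G=I]}: π^{-1}(V) = {G, I} ∉ τ ✗.
  V = {[F=H], [G=I]}: π^{-1}(V) = {F, G, H, I} ∈ τ ✓.
Open sets in the quotient: τ_Q = {{}, {[F=H], [G=I]}} (2 elements).


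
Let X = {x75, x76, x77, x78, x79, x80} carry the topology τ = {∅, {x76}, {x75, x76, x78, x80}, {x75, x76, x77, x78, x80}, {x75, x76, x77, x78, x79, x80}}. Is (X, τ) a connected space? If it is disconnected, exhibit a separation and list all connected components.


(X, τ) is connected.

Find clopen sets (U ∈ τ with X ∖ U ∈ τ):
  U = ∅, X ∖ U = {x75, x76, x77, x78, x79, x80} — both open, so U is clopen.
  U = {x75, x76, x77, x78, x79, x80}, X ∖ U = ∅ — both open, so U is clopen.
Only trivial clopens (∅ and X) exist, so (X, τ) is connected.
Compute connected components by grouping points that agree on all clopens:
  component: {x75, x76, x77, x78, x79, x80}


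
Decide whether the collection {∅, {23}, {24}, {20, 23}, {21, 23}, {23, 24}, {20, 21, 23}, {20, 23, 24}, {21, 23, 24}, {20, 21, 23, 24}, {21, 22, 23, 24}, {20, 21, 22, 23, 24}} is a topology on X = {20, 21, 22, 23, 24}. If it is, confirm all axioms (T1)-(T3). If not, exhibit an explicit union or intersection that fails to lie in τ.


τ IS a topology on X.

Axiom (T1): ∅ ∈ τ? Yes; X ∈ τ? Yes.
Axiom (T2/T3): check pairwise unions and intersections of members of τ.
All pairwise intersections and unions checked — each lies in τ. Therefore τ satisfies (T1), (T2), (T3): it IS a topology on X.


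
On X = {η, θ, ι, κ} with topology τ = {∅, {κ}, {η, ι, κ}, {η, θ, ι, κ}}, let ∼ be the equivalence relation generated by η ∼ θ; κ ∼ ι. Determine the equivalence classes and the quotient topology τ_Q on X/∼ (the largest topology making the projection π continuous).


X/∼ = {[η=θ], [ι=κ]}; |τ_Q| = 2.

Equivalence classes: [η=θ], [ι=κ].
Quotient map π: X → X/∼ sends η ↦ [η=θ], θ ↦ [η=θ], ι ↦ [ι=κ], κ ↦ [ι=κ].
For each subset V ⊆ X/∼, compute π^{-1}(V) ⊆ X and check whether π^{-1}(V) ∈ τ. V is open in τ_Q iff π^{-1}(V) ∈ τ.
  V = {}: π^{-1}(V) = ∅ ∈ τ ✓.
  V = {[η=θ]}: π^{-1}(V) = {η, θ} ∉ τ ✗.
  V = {[ι=κ]}: π^{-1}(V) = {ι, κ} ∉ τ ✗.
  V = {[η=θ], [ι=κ]}: π^{-1}(V) = {η, θ, ι, κ} ∈ τ ✓.
Open sets in the quotient: τ_Q = {{}, {[η=θ], [ι=κ]}} (2 elements).


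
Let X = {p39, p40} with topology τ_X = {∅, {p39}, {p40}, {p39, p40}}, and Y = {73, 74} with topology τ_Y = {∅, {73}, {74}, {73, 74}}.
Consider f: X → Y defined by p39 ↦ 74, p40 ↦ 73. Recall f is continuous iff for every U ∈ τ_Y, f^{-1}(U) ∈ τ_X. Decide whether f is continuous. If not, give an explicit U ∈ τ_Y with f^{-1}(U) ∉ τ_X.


f IS continuous.

Compute f^{-1}(U) for each U ∈ τ_Y:
  U = ∅: f^{-1}(U) = ∅ ∈ τ_X ✓.
  U = {73}: f^{-1}(U) = {p40} ∈ τ_X ✓.
  U = {74}: f^{-1}(U) = {p39} ∈ τ_X ✓.
  U = {73, 74}: f^{-1}(U) = {p39, p40} ∈ τ_X ✓.
Every preimage lies in τ_X, so f IS continuous.


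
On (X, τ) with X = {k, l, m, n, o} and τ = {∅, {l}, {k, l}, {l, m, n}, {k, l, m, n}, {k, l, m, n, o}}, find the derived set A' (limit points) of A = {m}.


A' = {n, o}

For each x ∈ X, list the open sets U ∈ τ with x ∈ U, then check whether U ∩ (A ∖ {x}) ≠ ∅ for every such U.
  x = k: open {k, l} ∋ x has {k, l} ∩ (A ∖ {k}) = ∅, so x is NOT a limit point.
  x = l: open {l} ∋ x has {l} ∩ (A ∖ {l}) = ∅, so x is NOT a limit point.
  x = m: open {l, m, n} ∋ x has {l, m, n} ∩ (A ∖ {m}) = ∅, so x is NOT a limit point.
  x = n: opens ∋ x are {l, m, n}, {k, l, m, n}, {k, l, m, n, o}; each meets A ∖ {n}, so x IS a limit point.
  x = o: opens ∋ x are {k, l, m, n, o}; each meets A ∖ {o}, so x IS a limit point.
Collecting: A' = {n, o}.


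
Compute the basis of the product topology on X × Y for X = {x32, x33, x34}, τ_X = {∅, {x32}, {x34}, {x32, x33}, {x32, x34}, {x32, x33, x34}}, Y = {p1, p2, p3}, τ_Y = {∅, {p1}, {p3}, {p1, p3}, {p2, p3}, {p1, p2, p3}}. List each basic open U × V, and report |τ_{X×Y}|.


Basis B = {∅ × ∅, {x32} × {p1}, {x32} × {p3}, {x34} × {p1}, {x34} × {p3}, {x32} × {p1, p3}, {x32, x33} × {p1}, {x32, x34} × {p1}, {x32} × {p2, p3}, {x32, x33} × {p3}, {x32, x34} × {p3}, {x34} × {p1, p3}, {x34} × {p2, p3}, {x32} × {p1, p2, p3}, {x32, x33, x34} × {p1}, {x32, x33, x34} × {p3}, {x34} × {p1, p2, p3}, {x32, x33} × {p1, p3}, {x32, x34} × {p1, p3}, {x32, x33} × {p2, p3}, {x32, x34} × {p2, p3}, {x32, x33} × {p1, p2, p3}, {x32, x34} × {p1, p2, p3}, {x32, x33, x34} × {p1, p3}, {x32, x33, x34} × {p2, p3}, {x32, x33, x34} × {p1, p2, p3}}; |τ_{X×Y}| = 108.

Enumerate products U × V with U ∈ τ_X, V ∈ τ_Y (deduplicated):
  ∅ × ∅ = {} (∅)
  {x32} × {p1} = {(x32,p1)}
  {x32} × {p3} = {(x32,p3)}
  {x34} × {p1} = {(x34,p1)}
  {x34} × {p3} = {(x34,p3)}
  {x32} × {p1, p3} = {(x32,p1), (x32,p3)}
  {x32, x33} × {p1} = {(x32,p1), (x33,p1)}
  {x32, x34} × {p1} = {(x32,p1), (x34,p1)}
  {x32} × {p2, p3} = {(x32,p2), (x32,p3)}
  {x32, x33} × {p3} = {(x32,p3), (x33,p3)}
  {x32, x34} × {p3} = {(x32,p3), (x34,p3)}
  {x34} × {p1, p3} = {(x34,p1), (x34,p3)}
  {x34} × {p2, p3} = {(x34,p2), (x34,p3)}
  {x32} × {p1, p2, p3} = {(x32,p1), (x32,p2), (x32,p3)}
  {x32, x33, x34} × {p1} = {(x32,p1), (x33,p1), (x34,p1)}
  {x32, x33, x34} × {p3} = {(x32,p3), (x33,p3), (x34,p3)}
  {x34} × {p1, p2, p3} = {(x34,p1), (x34,p2), (x34,p3)}
  {x32, x33} × {p1, p3} = {(x32,p1), (x32,p3), (x33,p1), (x33,p3)}
  {x32, x34} × {p1, p3} = {(x32,p1), (x32,p3), (x34,p1), (x34,p3)}
  {x32, x33} × {p2, p3} = {(x32,p2), (x32,p3), (x33,p2), (x33,p3)}
  {x32, x34} × {p2, p3} = {(x32,p2), (x32,p3), (x34,p2), (x34,p3)}
  {x32, x33} × {p1, p2, p3} = {(x32,p1), (x32,p2), (x32,p3), (x33,p1), (x33,p2), (x33,p3)}
  {x32, x34} × {p1, p2, p3} = {(x32,p1), (x32,p2), (x32,p3), (x34,p1), (x34,p2), (x34,p3)}
  {x32, x33, x34} × {p1, p3} = {(x32,p1), (x32,p3), (x33,p1), (x33,p3), (x34,p1), (x34,p3)}
  {x32, x33, x34} × {p2, p3} = {(x32,p2), (x32,p3), (x33,p2), (x33,p3), (x34,p2), (x34,p3)}
  {x32, x33, x34} × {p1, p2, p3} = {(x32,p1), (x32,p2), (x32,p3), (x33,p1), (x33,p2), (x33,p3), (x34,p1), (x34,p2), (x34,p3)}
These 26 distinct sets form the basis B.
Close under arbitrary unions to get τ_{X×Y}; counting gives |τ_{X×Y}| = 108.


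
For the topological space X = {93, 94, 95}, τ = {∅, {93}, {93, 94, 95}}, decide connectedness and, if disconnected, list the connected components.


(X, τ) is connected.

Find clopen sets (U ∈ τ with X ∖ U ∈ τ):
  U = ∅, X ∖ U = {93, 94, 95} — both open, so U is clopen.
  U = {93, 94, 95}, X ∖ U = ∅ — both open, so U is clopen.
Only trivial clopens (∅ and X) exist, so (X, τ) is connected.
Compute connected components by grouping points that agree on all clopens:
  component: {93, 94, 95}


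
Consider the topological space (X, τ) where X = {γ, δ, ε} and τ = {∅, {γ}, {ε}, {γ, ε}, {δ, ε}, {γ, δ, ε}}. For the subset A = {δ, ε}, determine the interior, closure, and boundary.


int(A) = {δ, ε}, cl(A) = {δ, ε}, ∂A = ∅.

Closed sets in (X, τ) are complements of opens:
  closed(X, τ) = {∅, {γ}, {δ}, {γ, δ}, {δ, ε}, {γ, δ, ε}}.
int(A) = ⋃ {U ∈ τ : U ⊆ A}. Opens contained in A: ∅, {ε}, {δ, ε}.
Taking the union of these: int(A) = {δ, ε}.
cl(A) = ⋂ {C closed : A ⊆ C}. Closed sets containing A: {δ, ε}, {γ, δ, ε}.
Intersecting these: cl(A) = {δ, ε}.
∂A = cl(A) ∖ int(A) = {δ, ε} ∖ {δ, ε} = ∅.


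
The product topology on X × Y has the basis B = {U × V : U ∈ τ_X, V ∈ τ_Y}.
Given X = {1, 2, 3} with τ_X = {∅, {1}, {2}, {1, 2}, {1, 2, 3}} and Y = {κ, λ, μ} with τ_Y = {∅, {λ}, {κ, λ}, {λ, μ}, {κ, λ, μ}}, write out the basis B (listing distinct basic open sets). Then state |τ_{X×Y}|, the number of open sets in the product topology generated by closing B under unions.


Basis B = {∅ × ∅, {1} × {λ}, {2} × {λ}, {1} × {κ, λ}, {1} × {λ, μ}, {1, 2} × {λ}, {2} × {κ, λ}, {2} × {λ, μ}, {1} × {κ, λ, μ}, {1, 2, 3} × {λ}, {2} × {κ, λ, μ}, {1, 2} × {κ, λ}, {1, 2} × {λ, μ}, {1, 2} × {κ, λ, μ}, {1, 2, 3} × {κ, λ}, {1, 2, 3} × {λ, μ}, {1, 2, 3} × {κ, λ, μ}}; |τ_{X×Y}| = 50.

Enumerate products U × V with U ∈ τ_X, V ∈ τ_Y (deduplicated):
  ∅ × ∅ = {} (∅)
  {1} × {λ} = {(1,λ)}
  {2} × {λ} = {(2,λ)}
  {1} × {κ, λ} = {(1,κ), (1,λ)}
  {1} × {λ, μ} = {(1,λ), (1,μ)}
  {1, 2} × {λ} = {(1,λ), (2,λ)}
  {2} × {κ, λ} = {(2,κ), (2,λ)}
  {2} × {λ, μ} = {(2,λ), (2,μ)}
  {1} × {κ, λ, μ} = {(1,κ), (1,λ), (1,μ)}
  {1, 2, 3} × {λ} = {(1,λ), (2,λ), (3,λ)}
  {2} × {κ, λ, μ} = {(2,κ), (2,λ), (2,μ)}
  {1, 2} × {κ, λ} = {(1,κ), (1,λ), (2,κ), (2,λ)}
  {1, 2} × {λ, μ} = {(1,λ), (1,μ), (2,λ), (2,μ)}
  {1, 2} × {κ, λ, μ} = {(1,κ), (1,λ), (1,μ), (2,κ), (2,λ), (2,μ)}
  {1, 2, 3} × {κ, λ} = {(1,κ), (1,λ), (2,κ), (2,λ), (3,κ), (3,λ)}
  {1, 2, 3} × {λ, μ} = {(1,λ), (1,μ), (2,λ), (2,μ), (3,λ), (3,μ)}
  {1, 2, 3} × {κ, λ, μ} = {(1,κ), (1,λ), (1,μ), (2,κ), (2,λ), (2,μ), (3,κ), (3,λ), (3,μ)}
These 17 distinct sets form the basis B.
Close under arbitrary unions to get τ_{X×Y}; counting gives |τ_{X×Y}| = 50.


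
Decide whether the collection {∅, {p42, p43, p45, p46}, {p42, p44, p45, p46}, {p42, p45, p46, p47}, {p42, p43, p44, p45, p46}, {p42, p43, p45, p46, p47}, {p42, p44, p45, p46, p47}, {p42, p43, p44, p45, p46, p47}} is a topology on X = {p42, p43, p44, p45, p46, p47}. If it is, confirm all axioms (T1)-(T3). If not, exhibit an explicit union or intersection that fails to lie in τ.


τ is NOT a topology on X.

Axiom (T1): ∅ ∈ τ? Yes; X ∈ τ? Yes.
Axiom (T2/T3): check pairwise unions and intersections of members of τ.
Counterexample for (T3): {p42, p43, p45, p46} ∩ {p42, p44, p45, p46} = {p42, p45, p46} ∉ τ. Therefore τ is NOT a topology.


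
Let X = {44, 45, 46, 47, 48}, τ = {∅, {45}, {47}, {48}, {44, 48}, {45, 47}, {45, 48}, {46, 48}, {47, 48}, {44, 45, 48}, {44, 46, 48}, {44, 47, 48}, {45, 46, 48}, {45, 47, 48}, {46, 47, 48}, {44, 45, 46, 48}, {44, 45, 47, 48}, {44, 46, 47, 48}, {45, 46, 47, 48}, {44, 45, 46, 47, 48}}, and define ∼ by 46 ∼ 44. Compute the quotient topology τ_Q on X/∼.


X/∼ = {[44=46], [45], [47], [48]}; |τ_Q| = 12.

Equivalence classes: [44=46], [45], [47], [48].
Quotient map π: X → X/∼ sends 44 ↦ [44=46], 45 ↦ [45], 46 ↦ [44=46], 47 ↦ [47], 48 ↦ [48].
For each subset V ⊆ X/∼, compute π^{-1}(V) ⊆ X and check whether π^{-1}(V) ∈ τ. V is open in τ_Q iff π^{-1}(V) ∈ τ.
  V = {}: π^{-1}(V) = ∅ ∈ τ ✓.
  V = {[44=46]}: π^{-1}(V) = {44, 46} ∉ τ ✗.
  V = {[45]}: π^{-1}(V) = {45} ∈ τ ✓.
  V = {[44=46], [45]}: π^{-1}(V) = {44, 45, 46} ∉ τ ✗.
  V = {[47]}: π^{-1}(V) = {47} ∈ τ ✓.
  V = {[44=46], [47]}: π^{-1}(V) = {44, 46, 47} ∉ τ ✗.
  V = {[45], [47]}: π^{-1}(V) = {45, 47} ∈ τ ✓.
  V = {[44=46], [45], [47]}: π^{-1}(V) = {44, 45, 46, 47} ∉ τ ✗.
  V = {[48]}: π^{-1}(V) = {48} ∈ τ ✓.
  V = {[44=46], [48]}: π^{-1}(V) = {44, 46, 48} ∈ τ ✓.
  V = {[45], [48]}: π^{-1}(V) = {45, 48} ∈ τ ✓.
  V = {[44=46], [45], [48]}: π^{-1}(V) = {44, 45, 46, 48} ∈ τ ✓.
  V = {[47], [48]}: π^{-1}(V) = {47, 48} ∈ τ ✓.
  V = {[44=46], [47], [48]}: π^{-1}(V) = {44, 46, 47, 48} ∈ τ ✓.
  V = {[45], [47], [48]}: π^{-1}(V) = {45, 47, 48} ∈ τ ✓.
  V = {[44=46], [45], [47], [48]}: π^{-1}(V) = {44, 45, 46, 47, 48} ∈ τ ✓.
Open sets in the quotient: τ_Q = {{}, {[45]}, {[47]}, {[45], [47]}, {[48]}, {[44=46], [48]}, {[45], [48]}, {[44=46], [45], [48]}, {[47], [48]}, {[44=46], [47], [48]}, {[45], [47], [48]}, {[44=46], [45], [47], [48]}} (12 elements).


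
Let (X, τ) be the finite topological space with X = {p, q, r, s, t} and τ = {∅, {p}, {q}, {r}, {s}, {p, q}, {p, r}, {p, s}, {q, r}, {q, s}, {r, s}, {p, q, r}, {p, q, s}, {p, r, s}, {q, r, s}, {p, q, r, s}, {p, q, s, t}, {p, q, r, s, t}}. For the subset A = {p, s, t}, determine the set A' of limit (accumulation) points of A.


A' = {t}

For each x ∈ X, list the open sets U ∈ τ with x ∈ U, then check whether U ∩ (A ∖ {x}) ≠ ∅ for every such U.
  x = p: open {p} ∋ x has {p} ∩ (A ∖ {p}) = ∅, so x is NOT a limit point.
  x = q: open {q} ∋ x has {q} ∩ (A ∖ {q}) = ∅, so x is NOT a limit point.
  x = r: open {r} ∋ x has {r} ∩ (A ∖ {r}) = ∅, so x is NOT a limit point.
  x = s: open {s} ∋ x has {s} ∩ (A ∖ {s}) = ∅, so x is NOT a limit point.
  x = t: opens ∋ x are {p, q, s, t}, {p, q, r, s, t}; each meets A ∖ {t}, so x IS a limit point.
Collecting: A' = {t}.


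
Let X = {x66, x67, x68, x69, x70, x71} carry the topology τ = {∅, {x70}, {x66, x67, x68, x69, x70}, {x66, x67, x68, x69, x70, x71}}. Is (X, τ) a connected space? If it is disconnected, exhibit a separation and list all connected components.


(X, τ) is connected.

Find clopen sets (U ∈ τ with X ∖ U ∈ τ):
  U = ∅, X ∖ U = {x66, x67, x68, x69, x70, x71} — both open, so U is clopen.
  U = {x66, x67, x68, x69, x70, x71}, X ∖ U = ∅ — both open, so U is clopen.
Only trivial clopens (∅ and X) exist, so (X, τ) is connected.
Compute connected components by grouping points that agree on all clopens:
  component: {x66, x67, x68, x69, x70, x71}


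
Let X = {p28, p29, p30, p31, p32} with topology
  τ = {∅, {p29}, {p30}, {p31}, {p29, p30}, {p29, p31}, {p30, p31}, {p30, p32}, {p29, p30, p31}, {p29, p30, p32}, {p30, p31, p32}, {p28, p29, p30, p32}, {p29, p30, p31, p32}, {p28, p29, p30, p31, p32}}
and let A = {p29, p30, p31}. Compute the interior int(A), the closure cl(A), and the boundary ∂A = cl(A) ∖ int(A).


int(A) = {p29, p30, p31}, cl(A) = {p28, p29, p30, p31, p32}, ∂A = {p28, p32}.

Closed sets in (X, τ) are complements of opens:
  closed(X, τ) = {∅, {p28}, {p31}, {p28, p29}, {p28, p31}, {p28, p32}, {p28, p29, p31}, {p28, p29, p32}, {p28, p30, p32}, {p28, p31, p32}, {p28, p29, p30, p32}, {p28, p29, p31, p32}, {p28, p30, p31, p32}, {p28, p29, p30, p31, p32}}.
int(A) = ⋃ {U ∈ τ : U ⊆ A}. Opens contained in A: ∅, {p29}, {p30}, {p31}, {p29, p30}, {p29, p31}, {p30, p31}, {p29, p30, p31}.
Taking the union of these: int(A) = {p29, p30, p31}.
cl(A) = ⋂ {C closed : A ⊆ C}. Closed sets containing A: {p28, p29, p30, p31, p32}.
Intersecting these: cl(A) = {p28, p29, p30, p31, p32}.
∂A = cl(A) ∖ int(A) = {p28, p29, p30, p31, p32} ∖ {p29, p30, p31} = {p28, p32}.


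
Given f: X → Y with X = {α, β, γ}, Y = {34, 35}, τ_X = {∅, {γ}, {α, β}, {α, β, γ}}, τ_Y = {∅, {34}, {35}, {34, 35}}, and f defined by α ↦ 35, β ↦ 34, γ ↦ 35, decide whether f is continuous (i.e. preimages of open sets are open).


f is NOT continuous.

Compute f^{-1}(U) for each U ∈ τ_Y:
  U = ∅: f^{-1}(U) = ∅ ∈ τ_X ✓.
  U = {34}: f^{-1}(U) = {β} ∉ τ_X ✗.
  U = {35}: f^{-1}(U) = {α, γ} ∉ τ_X ✗.
  U = {34, 35}: f^{-1}(U) = {α, β, γ} ∈ τ_X ✓.
Found U = {34} with f^{-1}(U) = {β} not in τ_X. Therefore f is NOT continuous.


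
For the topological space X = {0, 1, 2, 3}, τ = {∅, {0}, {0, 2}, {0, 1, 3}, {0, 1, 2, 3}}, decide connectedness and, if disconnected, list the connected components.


(X, τ) is connected.

Find clopen sets (U ∈ τ with X ∖ U ∈ τ):
  U = ∅, X ∖ U = {0, 1, 2, 3} — both open, so U is clopen.
  U = {0, 1, 2, 3}, X ∖ U = ∅ — both open, so U is clopen.
Only trivial clopens (∅ and X) exist, so (X, τ) is connected.
Compute connected components by grouping points that agree on all clopens:
  component: {0, 1, 2, 3}


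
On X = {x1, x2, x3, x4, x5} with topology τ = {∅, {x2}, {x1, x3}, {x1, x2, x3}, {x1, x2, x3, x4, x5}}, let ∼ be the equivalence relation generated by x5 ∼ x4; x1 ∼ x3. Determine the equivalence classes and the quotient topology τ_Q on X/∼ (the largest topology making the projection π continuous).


X/∼ = {[x1=x3], [x2], [x4=x5]}; |τ_Q| = 5.

Equivalence classes: [x1=x3], [x2], [x4=x5].
Quotient map π: X → X/∼ sends x1 ↦ [x1=x3], x2 ↦ [x2], x3 ↦ [x1=x3], x4 ↦ [x4=x5], x5 ↦ [x4=x5].
For each subset V ⊆ X/∼, compute π^{-1}(V) ⊆ X and check whether π^{-1}(V) ∈ τ. V is open in τ_Q iff π^{-1}(V) ∈ τ.
  V = {}: π^{-1}(V) = ∅ ∈ τ ✓.
  V = {[x1=x3]}: π^{-1}(V) = {x1, x3} ∈ τ ✓.
  V = {[x2]}: π^{-1}(V) = {x2} ∈ τ ✓.
  V = {[x1=x3], [x2]}: π^{-1}(V) = {x1, x2, x3} ∈ τ ✓.
  V = {[x4=x5]}: π^{-1}(V) = {x4, x5} ∉ τ ✗.
  V = {[x1=x3], [x4=x5]}: π^{-1}(V) = {x1, x3, x4, x5} ∉ τ ✗.
  V = {[x2], [x4=x5]}: π^{-1}(V) = {x2, x4, x5} ∉ τ ✗.
  V = {[x1=x3], [x2], [x4=x5]}: π^{-1}(V) = {x1, x2, x3, x4, x5} ∈ τ ✓.
Open sets in the quotient: τ_Q = {{}, {[x1=x3]}, {[x2]}, {[x1=x3], [x2]}, {[x1=x3], [x2], [x4=x5]}} (5 elements).


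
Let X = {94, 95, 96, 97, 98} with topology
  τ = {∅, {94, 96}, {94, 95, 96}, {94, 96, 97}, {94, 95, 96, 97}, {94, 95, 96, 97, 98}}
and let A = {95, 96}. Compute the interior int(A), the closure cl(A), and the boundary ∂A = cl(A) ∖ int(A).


int(A) = ∅, cl(A) = {94, 95, 96, 97, 98}, ∂A = {94, 95, 96, 97, 98}.

Closed sets in (X, τ) are complements of opens:
  closed(X, τ) = {∅, {98}, {95, 98}, {97, 98}, {95, 97, 98}, {94, 95, 96, 97, 98}}.
int(A) = ⋃ {U ∈ τ : U ⊆ A}. Opens contained in A: ∅.
Taking the union of these: int(A) = ∅.
cl(A) = ⋂ {C closed : A ⊆ C}. Closed sets containing A: {94, 95, 96, 97, 98}.
Intersecting these: cl(A) = {94, 95, 96, 97, 98}.
∂A = cl(A) ∖ int(A) = {94, 95, 96, 97, 98} ∖ ∅ = {94, 95, 96, 97, 98}.


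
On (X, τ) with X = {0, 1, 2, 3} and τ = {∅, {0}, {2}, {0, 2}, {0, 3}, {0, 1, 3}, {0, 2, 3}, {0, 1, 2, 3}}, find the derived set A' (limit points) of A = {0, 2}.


A' = {1, 3}

For each x ∈ X, list the open sets U ∈ τ with x ∈ U, then check whether U ∩ (A ∖ {x}) ≠ ∅ for every such U.
  x = 0: open {0} ∋ x has {0} ∩ (A ∖ {0}) = ∅, so x is NOT a limit point.
  x = 1: opens ∋ x are {0, 1, 3}, {0, 1, 2, 3}; each meets A ∖ {1}, so x IS a limit point.
  x = 2: open {2} ∋ x has {2} ∩ (A ∖ {2}) = ∅, so x is NOT a limit point.
  x = 3: opens ∋ x are {0, 3}, {0, 1, 3}, {0, 2, 3}, {0, 1, 2, 3}; each meets A ∖ {3}, so x IS a limit point.
Collecting: A' = {1, 3}.


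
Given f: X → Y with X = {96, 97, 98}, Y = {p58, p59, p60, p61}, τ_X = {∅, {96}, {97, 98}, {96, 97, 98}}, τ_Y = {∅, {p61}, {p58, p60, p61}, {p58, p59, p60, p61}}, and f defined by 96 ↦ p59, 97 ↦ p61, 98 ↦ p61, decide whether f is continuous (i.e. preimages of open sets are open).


f IS continuous.

Compute f^{-1}(U) for each U ∈ τ_Y:
  U = ∅: f^{-1}(U) = ∅ ∈ τ_X ✓.
  U = {p61}: f^{-1}(U) = {97, 98} ∈ τ_X ✓.
  U = {p58, p60, p61}: f^{-1}(U) = {97, 98} ∈ τ_X ✓.
  U = {p58, p59, p60, p61}: f^{-1}(U) = {96, 97, 98} ∈ τ_X ✓.
Every preimage lies in τ_X, so f IS continuous.


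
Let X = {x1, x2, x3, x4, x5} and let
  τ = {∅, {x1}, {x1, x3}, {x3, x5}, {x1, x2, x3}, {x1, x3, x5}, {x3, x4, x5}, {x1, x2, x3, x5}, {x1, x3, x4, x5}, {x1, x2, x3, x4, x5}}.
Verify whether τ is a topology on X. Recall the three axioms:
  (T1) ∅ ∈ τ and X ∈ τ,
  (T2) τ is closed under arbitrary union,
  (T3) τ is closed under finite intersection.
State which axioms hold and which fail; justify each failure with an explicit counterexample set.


τ is NOT a topology on X.

Axiom (T1): ∅ ∈ τ? Yes; X ∈ τ? Yes.
Axiom (T2/T3): check pairwise unions and intersections of members of τ.
Counterexample for (T3): {x1, x3} ∩ {x3, x5} = {x3} ∉ τ. Therefore τ is NOT a topology.


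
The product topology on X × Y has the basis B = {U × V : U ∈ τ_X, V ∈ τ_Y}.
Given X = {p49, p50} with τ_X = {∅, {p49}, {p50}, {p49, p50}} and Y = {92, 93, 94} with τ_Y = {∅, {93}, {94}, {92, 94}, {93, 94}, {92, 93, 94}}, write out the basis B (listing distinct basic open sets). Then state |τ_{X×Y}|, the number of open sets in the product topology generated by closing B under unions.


Basis B = {∅ × ∅, {p49} × {93}, {p49} × {94}, {p50} × {93}, {p50} × {94}, {p49} × {92, 94}, {p49} × {93, 94}, {p49, p50} × {93}, {p49, p50} × {94}, {p50} × {92, 94}, {p50} × {93, 94}, {p49} × {92, 93, 94}, {p50} × {92, 93, 94}, {p49, p50} × {92, 94}, {p49, p50} × {93, 94}, {p49, p50} × {92, 93, 94}}; |τ_{X×Y}| = 36.

Enumerate products U × V with U ∈ τ_X, V ∈ τ_Y (deduplicated):
  ∅ × ∅ = {} (∅)
  {p49} × {93} = {(p49,93)}
  {p49} × {94} = {(p49,94)}
  {p50} × {93} = {(p50,93)}
  {p50} × {94} = {(p50,94)}
  {p49} × {92, 94} = {(p49,92), (p49,94)}
  {p49} × {93, 94} = {(p49,93), (p49,94)}
  {p49, p50} × {93} = {(p49,93), (p50,93)}
  {p49, p50} × {94} = {(p49,94), (p50,94)}
  {p50} × {92, 94} = {(p50,92), (p50,94)}
  {p50} × {93, 94} = {(p50,93), (p50,94)}
  {p49} × {92, 93, 94} = {(p49,92), (p49,93), (p49,94)}
  {p50} × {92, 93, 94} = {(p50,92), (p50,93), (p50,94)}
  {p49, p50} × {92, 94} = {(p49,92), (p49,94), (p50,92), (p50,94)}
  {p49, p50} × {93, 94} = {(p49,93), (p49,94), (p50,93), (p50,94)}
  {p49, p50} × {92, 93, 94} = {(p49,92), (p49,93), (p49,94), (p50,92), (p50,93), (p50,94)}
These 16 distinct sets form the basis B.
Close under arbitrary unions to get τ_{X×Y}; counting gives |τ_{X×Y}| = 36.


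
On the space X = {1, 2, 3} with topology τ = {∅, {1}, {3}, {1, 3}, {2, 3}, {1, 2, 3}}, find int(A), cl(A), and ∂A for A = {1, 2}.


int(A) = {1}, cl(A) = {1, 2}, ∂A = {2}.

Closed sets in (X, τ) are complements of opens:
  closed(X, τ) = {∅, {1}, {2}, {1, 2}, {2, 3}, {1, 2, 3}}.
int(A) = ⋃ {U ∈ τ : U ⊆ A}. Opens contained in A: ∅, {1}.
Taking the union of these: int(A) = {1}.
cl(A) = ⋂ {C closed : A ⊆ C}. Closed sets containing A: {1, 2}, {1, 2, 3}.
Intersecting these: cl(A) = {1, 2}.
∂A = cl(A) ∖ int(A) = {1, 2} ∖ {1} = {2}.


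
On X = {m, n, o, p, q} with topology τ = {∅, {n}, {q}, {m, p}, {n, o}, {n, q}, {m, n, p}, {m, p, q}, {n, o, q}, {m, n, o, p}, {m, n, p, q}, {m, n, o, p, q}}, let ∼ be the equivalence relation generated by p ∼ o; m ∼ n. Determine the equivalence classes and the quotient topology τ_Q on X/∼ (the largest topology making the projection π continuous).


X/∼ = {[m=n], [o=p], [q]}; |τ_Q| = 4.

Equivalence classes: [m=n], [o=p], [q].
Quotient map π: X → X/∼ sends m ↦ [m=n], n ↦ [m=n], o ↦ [o=p], p ↦ [o=p], q ↦ [q].
For each subset V ⊆ X/∼, compute π^{-1}(V) ⊆ X and check whether π^{-1}(V) ∈ τ. V is open in τ_Q iff π^{-1}(V) ∈ τ.
  V = {}: π^{-1}(V) = ∅ ∈ τ ✓.
  V = {[m=n]}: π^{-1}(V) = {m, n} ∉ τ ✗.
  V = {[o=p]}: π^{-1}(V) = {o, p} ∉ τ ✗.
  V = {[m=n], [o=p]}: π^{-1}(V) = {m, n, o, p} ∈ τ ✓.
  V = {[q]}: π^{-1}(V) = {q} ∈ τ ✓.
  V = {[m=n], [q]}: π^{-1}(V) = {m, n, q} ∉ τ ✗.
  V = {[o=p], [q]}: π^{-1}(V) = {o, p, q} ∉ τ ✗.
  V = {[m=n], [o=p], [q]}: π^{-1}(V) = {m, n, o, p, q} ∈ τ ✓.
Open sets in the quotient: τ_Q = {{}, {[m=n], [o=p]}, {[q]}, {[m=n], [o=p], [q]}} (4 elements).


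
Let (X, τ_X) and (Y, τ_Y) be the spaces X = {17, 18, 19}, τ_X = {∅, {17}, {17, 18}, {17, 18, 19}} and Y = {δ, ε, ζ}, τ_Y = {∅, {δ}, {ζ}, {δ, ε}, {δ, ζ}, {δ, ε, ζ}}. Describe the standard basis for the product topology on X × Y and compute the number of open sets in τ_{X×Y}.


Basis B = {∅ × ∅, {17} × {δ}, {17} × {ζ}, {17} × {δ, ε}, {17} × {δ, ζ}, {17, 18} × {δ}, {17, 18} × {ζ}, {17} × {δ, ε, ζ}, {17, 18, 19} × {δ}, {17, 18, 19} × {ζ}, {17, 18} × {δ, ε}, {17, 18} × {δ, ζ}, {17, 18} × {δ, ε, ζ}, {17, 18, 19} × {δ, ε}, {17, 18, 19} × {δ, ζ}, {17, 18, 19} × {δ, ε, ζ}}; |τ_{X×Y}| = 40.

Enumerate products U × V with U ∈ τ_X, V ∈ τ_Y (deduplicated):
  ∅ × ∅ = {} (∅)
  {17} × {δ} = {(17,δ)}
  {17} × {ζ} = {(17,ζ)}
  {17} × {δ, ε} = {(17,δ), (17,ε)}
  {17} × {δ, ζ} = {(17,δ), (17,ζ)}
  {17, 18} × {δ} = {(17,δ), (18,δ)}
  {17, 18} × {ζ} = {(17,ζ), (18,ζ)}
  {17} × {δ, ε, ζ} = {(17,δ), (17,ε), (17,ζ)}
  {17, 18, 19} × {δ} = {(17,δ), (18,δ), (19,δ)}
  {17, 18, 19} × {ζ} = {(17,ζ), (18,ζ), (19,ζ)}
  {17, 18} × {δ, ε} = {(17,δ), (17,ε), (18,δ), (18,ε)}
  {17, 18} × {δ, ζ} = {(17,δ), (17,ζ), (18,δ), (18,ζ)}
  {17, 18} × {δ, ε, ζ} = {(17,δ), (17,ε), (17,ζ), (18,δ), (18,ε), (18,ζ)}
  {17, 18, 19} × {δ, ε} = {(17,δ), (17,ε), (18,δ), (18,ε), (19,δ), (19,ε)}
  {17, 18, 19} × {δ, ζ} = {(17,δ), (17,ζ), (18,δ), (18,ζ), (19,δ), (19,ζ)}
  {17, 18, 19} × {δ, ε, ζ} = {(17,δ), (17,ε), (17,ζ), (18,δ), (18,ε), (18,ζ), (19,δ), (19,ε), (19,ζ)}
These 16 distinct sets form the basis B.
Close under arbitrary unions to get τ_{X×Y}; counting gives |τ_{X×Y}| = 40.


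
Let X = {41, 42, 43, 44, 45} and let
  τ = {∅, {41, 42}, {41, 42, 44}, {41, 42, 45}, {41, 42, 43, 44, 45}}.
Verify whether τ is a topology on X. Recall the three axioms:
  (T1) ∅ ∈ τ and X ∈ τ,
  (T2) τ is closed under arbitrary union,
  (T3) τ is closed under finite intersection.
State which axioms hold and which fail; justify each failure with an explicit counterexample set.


τ is NOT a topology on X.

Axiom (T1): ∅ ∈ τ? Yes; X ∈ τ? Yes.
Axiom (T2/T3): check pairwise unions and intersections of members of τ.
Counterexample for (T2): {41, 42, 44} ∪ {41, 42, 45} = {41, 42, 44, 45} ∉ τ. Therefore τ is NOT a topology.


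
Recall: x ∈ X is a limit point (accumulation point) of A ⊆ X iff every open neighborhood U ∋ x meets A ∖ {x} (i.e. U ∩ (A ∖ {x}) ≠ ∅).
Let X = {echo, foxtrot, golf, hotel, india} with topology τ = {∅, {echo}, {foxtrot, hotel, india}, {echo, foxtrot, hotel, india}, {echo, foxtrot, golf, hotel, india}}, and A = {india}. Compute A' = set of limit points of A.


A' = {foxtrot, golf, hotel}

For each x ∈ X, list the open sets U ∈ τ with x ∈ U, then check whether U ∩ (A ∖ {x}) ≠ ∅ for every such U.
  x = echo: open {echo} ∋ x has {echo} ∩ (A ∖ {echo}) = ∅, so x is NOT a limit point.
  x = foxtrot: opens ∋ x are {foxtrot, hotel, india}, {echo, foxtrot, hotel, india}, {echo, foxtrot, golf, hotel, india}; each meets A ∖ {foxtrot}, so x IS a limit point.
  x = golf: opens ∋ x are {echo, foxtrot, golf, hotel, india}; each meets A ∖ {golf}, so x IS a limit point.
  x = hotel: opens ∋ x are {foxtrot, hotel, india}, {echo, foxtrot, hotel, india}, {echo, foxtrot, golf, hotel, india}; each meets A ∖ {hotel}, so x IS a limit point.
  x = india: open {foxtrot, hotel, india} ∋ x has {foxtrot, hotel, india} ∩ (A ∖ {india}) = ∅, so x is NOT a limit point.
Collecting: A' = {foxtrot, golf, hotel}.


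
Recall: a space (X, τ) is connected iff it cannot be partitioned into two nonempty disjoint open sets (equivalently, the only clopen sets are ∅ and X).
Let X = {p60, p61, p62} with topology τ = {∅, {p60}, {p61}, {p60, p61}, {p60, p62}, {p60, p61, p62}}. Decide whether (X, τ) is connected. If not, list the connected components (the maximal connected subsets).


(X, τ) is disconnected; components = [{p61}, {p60, p62}].

Find clopen sets (U ∈ τ with X ∖ U ∈ τ):
  U = ∅, X ∖ U = {p60, p61, p62} — both open, so U is clopen.
  U = {p61}, X ∖ U = {p60, p62} — both open, so U is clopen.
  U = {p60, p62}, X ∖ U = {p61} — both open, so U is clopen.
  U = {p60, p61, p62}, X ∖ U = ∅ — both open, so U is clopen.
Nontrivial clopen(s) exist: e.g. {p60, p62}. So (X, τ) is disconnected.
Compute connected components by grouping points that agree on all clopens:
  component: {p61}
  component: {p60, p62}


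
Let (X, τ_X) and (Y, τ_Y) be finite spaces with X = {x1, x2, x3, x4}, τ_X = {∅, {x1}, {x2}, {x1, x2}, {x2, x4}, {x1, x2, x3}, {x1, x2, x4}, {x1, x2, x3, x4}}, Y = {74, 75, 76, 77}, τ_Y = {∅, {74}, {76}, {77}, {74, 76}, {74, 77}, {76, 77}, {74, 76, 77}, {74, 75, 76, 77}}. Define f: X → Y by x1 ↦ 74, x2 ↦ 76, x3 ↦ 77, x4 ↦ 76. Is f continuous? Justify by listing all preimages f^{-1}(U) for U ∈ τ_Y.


f is NOT continuous.

Compute f^{-1}(U) for each U ∈ τ_Y:
  U = ∅: f^{-1}(U) = ∅ ∈ τ_X ✓.
  U = {74}: f^{-1}(U) = {x1} ∈ τ_X ✓.
  U = {76}: f^{-1}(U) = {x2, x4} ∈ τ_X ✓.
  U = {77}: f^{-1}(U) = {x3} ∉ τ_X ✗.
  U = {74, 76}: f^{-1}(U) = {x1, x2, x4} ∈ τ_X ✓.
  U = {74, 77}: f^{-1}(U) = {x1, x3} ∉ τ_X ✗.
  U = {76, 77}: f^{-1}(U) = {x2, x3, x4} ∉ τ_X ✗.
  U = {74, 76, 77}: f^{-1}(U) = {x1, x2, x3, x4} ∈ τ_X ✓.
  U = {74, 75, 76, 77}: f^{-1}(U) = {x1, x2, x3, x4} ∈ τ_X ✓.
Found U = {77} with f^{-1}(U) = {x3} not in τ_X. Therefore f is NOT continuous.
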